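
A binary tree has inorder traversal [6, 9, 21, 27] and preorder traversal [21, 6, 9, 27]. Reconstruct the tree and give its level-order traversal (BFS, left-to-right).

Inorder:  [6, 9, 21, 27]
Preorder: [21, 6, 9, 27]
Algorithm: preorder visits root first, so consume preorder in order;
for each root, split the current inorder slice at that value into
left-subtree inorder and right-subtree inorder, then recurse.
Recursive splits:
  root=21; inorder splits into left=[6, 9], right=[27]
  root=6; inorder splits into left=[], right=[9]
  root=9; inorder splits into left=[], right=[]
  root=27; inorder splits into left=[], right=[]
Reconstructed level-order: [21, 6, 27, 9]


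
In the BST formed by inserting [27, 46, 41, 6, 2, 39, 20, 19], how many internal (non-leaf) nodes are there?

Tree built from: [27, 46, 41, 6, 2, 39, 20, 19]
Tree (level-order array): [27, 6, 46, 2, 20, 41, None, None, None, 19, None, 39]
Rule: An internal node has at least one child.
Per-node child counts:
  node 27: 2 child(ren)
  node 6: 2 child(ren)
  node 2: 0 child(ren)
  node 20: 1 child(ren)
  node 19: 0 child(ren)
  node 46: 1 child(ren)
  node 41: 1 child(ren)
  node 39: 0 child(ren)
Matching nodes: [27, 6, 20, 46, 41]
Count of internal (non-leaf) nodes: 5


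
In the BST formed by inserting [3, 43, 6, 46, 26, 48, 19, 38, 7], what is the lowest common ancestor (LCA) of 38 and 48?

Tree insertion order: [3, 43, 6, 46, 26, 48, 19, 38, 7]
Tree (level-order array): [3, None, 43, 6, 46, None, 26, None, 48, 19, 38, None, None, 7]
In a BST, the LCA of p=38, q=48 is the first node v on the
root-to-leaf path with p <= v <= q (go left if both < v, right if both > v).
Walk from root:
  at 3: both 38 and 48 > 3, go right
  at 43: 38 <= 43 <= 48, this is the LCA
LCA = 43


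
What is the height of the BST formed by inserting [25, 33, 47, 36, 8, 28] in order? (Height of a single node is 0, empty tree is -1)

Insertion order: [25, 33, 47, 36, 8, 28]
Tree (level-order array): [25, 8, 33, None, None, 28, 47, None, None, 36]
Compute height bottom-up (empty subtree = -1):
  height(8) = 1 + max(-1, -1) = 0
  height(28) = 1 + max(-1, -1) = 0
  height(36) = 1 + max(-1, -1) = 0
  height(47) = 1 + max(0, -1) = 1
  height(33) = 1 + max(0, 1) = 2
  height(25) = 1 + max(0, 2) = 3
Height = 3


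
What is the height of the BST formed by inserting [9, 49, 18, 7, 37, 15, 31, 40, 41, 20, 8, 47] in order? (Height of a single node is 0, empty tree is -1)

Insertion order: [9, 49, 18, 7, 37, 15, 31, 40, 41, 20, 8, 47]
Tree (level-order array): [9, 7, 49, None, 8, 18, None, None, None, 15, 37, None, None, 31, 40, 20, None, None, 41, None, None, None, 47]
Compute height bottom-up (empty subtree = -1):
  height(8) = 1 + max(-1, -1) = 0
  height(7) = 1 + max(-1, 0) = 1
  height(15) = 1 + max(-1, -1) = 0
  height(20) = 1 + max(-1, -1) = 0
  height(31) = 1 + max(0, -1) = 1
  height(47) = 1 + max(-1, -1) = 0
  height(41) = 1 + max(-1, 0) = 1
  height(40) = 1 + max(-1, 1) = 2
  height(37) = 1 + max(1, 2) = 3
  height(18) = 1 + max(0, 3) = 4
  height(49) = 1 + max(4, -1) = 5
  height(9) = 1 + max(1, 5) = 6
Height = 6


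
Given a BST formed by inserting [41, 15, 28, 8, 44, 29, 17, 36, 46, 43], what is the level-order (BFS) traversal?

Tree insertion order: [41, 15, 28, 8, 44, 29, 17, 36, 46, 43]
Tree (level-order array): [41, 15, 44, 8, 28, 43, 46, None, None, 17, 29, None, None, None, None, None, None, None, 36]
BFS from the root, enqueuing left then right child of each popped node:
  queue [41] -> pop 41, enqueue [15, 44], visited so far: [41]
  queue [15, 44] -> pop 15, enqueue [8, 28], visited so far: [41, 15]
  queue [44, 8, 28] -> pop 44, enqueue [43, 46], visited so far: [41, 15, 44]
  queue [8, 28, 43, 46] -> pop 8, enqueue [none], visited so far: [41, 15, 44, 8]
  queue [28, 43, 46] -> pop 28, enqueue [17, 29], visited so far: [41, 15, 44, 8, 28]
  queue [43, 46, 17, 29] -> pop 43, enqueue [none], visited so far: [41, 15, 44, 8, 28, 43]
  queue [46, 17, 29] -> pop 46, enqueue [none], visited so far: [41, 15, 44, 8, 28, 43, 46]
  queue [17, 29] -> pop 17, enqueue [none], visited so far: [41, 15, 44, 8, 28, 43, 46, 17]
  queue [29] -> pop 29, enqueue [36], visited so far: [41, 15, 44, 8, 28, 43, 46, 17, 29]
  queue [36] -> pop 36, enqueue [none], visited so far: [41, 15, 44, 8, 28, 43, 46, 17, 29, 36]
Result: [41, 15, 44, 8, 28, 43, 46, 17, 29, 36]


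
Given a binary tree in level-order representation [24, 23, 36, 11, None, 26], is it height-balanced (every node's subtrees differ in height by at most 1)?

Tree (level-order array): [24, 23, 36, 11, None, 26]
Definition: a tree is height-balanced if, at every node, |h(left) - h(right)| <= 1 (empty subtree has height -1).
Bottom-up per-node check:
  node 11: h_left=-1, h_right=-1, diff=0 [OK], height=0
  node 23: h_left=0, h_right=-1, diff=1 [OK], height=1
  node 26: h_left=-1, h_right=-1, diff=0 [OK], height=0
  node 36: h_left=0, h_right=-1, diff=1 [OK], height=1
  node 24: h_left=1, h_right=1, diff=0 [OK], height=2
All nodes satisfy the balance condition.
Result: Balanced


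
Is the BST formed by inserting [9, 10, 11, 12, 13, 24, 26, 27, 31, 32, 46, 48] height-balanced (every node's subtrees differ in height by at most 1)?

Tree (level-order array): [9, None, 10, None, 11, None, 12, None, 13, None, 24, None, 26, None, 27, None, 31, None, 32, None, 46, None, 48]
Definition: a tree is height-balanced if, at every node, |h(left) - h(right)| <= 1 (empty subtree has height -1).
Bottom-up per-node check:
  node 48: h_left=-1, h_right=-1, diff=0 [OK], height=0
  node 46: h_left=-1, h_right=0, diff=1 [OK], height=1
  node 32: h_left=-1, h_right=1, diff=2 [FAIL (|-1-1|=2 > 1)], height=2
  node 31: h_left=-1, h_right=2, diff=3 [FAIL (|-1-2|=3 > 1)], height=3
  node 27: h_left=-1, h_right=3, diff=4 [FAIL (|-1-3|=4 > 1)], height=4
  node 26: h_left=-1, h_right=4, diff=5 [FAIL (|-1-4|=5 > 1)], height=5
  node 24: h_left=-1, h_right=5, diff=6 [FAIL (|-1-5|=6 > 1)], height=6
  node 13: h_left=-1, h_right=6, diff=7 [FAIL (|-1-6|=7 > 1)], height=7
  node 12: h_left=-1, h_right=7, diff=8 [FAIL (|-1-7|=8 > 1)], height=8
  node 11: h_left=-1, h_right=8, diff=9 [FAIL (|-1-8|=9 > 1)], height=9
  node 10: h_left=-1, h_right=9, diff=10 [FAIL (|-1-9|=10 > 1)], height=10
  node 9: h_left=-1, h_right=10, diff=11 [FAIL (|-1-10|=11 > 1)], height=11
Node 32 violates the condition: |-1 - 1| = 2 > 1.
Result: Not balanced


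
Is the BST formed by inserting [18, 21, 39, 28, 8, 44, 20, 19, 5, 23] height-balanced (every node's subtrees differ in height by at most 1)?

Tree (level-order array): [18, 8, 21, 5, None, 20, 39, None, None, 19, None, 28, 44, None, None, 23]
Definition: a tree is height-balanced if, at every node, |h(left) - h(right)| <= 1 (empty subtree has height -1).
Bottom-up per-node check:
  node 5: h_left=-1, h_right=-1, diff=0 [OK], height=0
  node 8: h_left=0, h_right=-1, diff=1 [OK], height=1
  node 19: h_left=-1, h_right=-1, diff=0 [OK], height=0
  node 20: h_left=0, h_right=-1, diff=1 [OK], height=1
  node 23: h_left=-1, h_right=-1, diff=0 [OK], height=0
  node 28: h_left=0, h_right=-1, diff=1 [OK], height=1
  node 44: h_left=-1, h_right=-1, diff=0 [OK], height=0
  node 39: h_left=1, h_right=0, diff=1 [OK], height=2
  node 21: h_left=1, h_right=2, diff=1 [OK], height=3
  node 18: h_left=1, h_right=3, diff=2 [FAIL (|1-3|=2 > 1)], height=4
Node 18 violates the condition: |1 - 3| = 2 > 1.
Result: Not balanced


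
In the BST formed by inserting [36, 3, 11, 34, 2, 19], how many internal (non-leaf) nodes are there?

Tree built from: [36, 3, 11, 34, 2, 19]
Tree (level-order array): [36, 3, None, 2, 11, None, None, None, 34, 19]
Rule: An internal node has at least one child.
Per-node child counts:
  node 36: 1 child(ren)
  node 3: 2 child(ren)
  node 2: 0 child(ren)
  node 11: 1 child(ren)
  node 34: 1 child(ren)
  node 19: 0 child(ren)
Matching nodes: [36, 3, 11, 34]
Count of internal (non-leaf) nodes: 4


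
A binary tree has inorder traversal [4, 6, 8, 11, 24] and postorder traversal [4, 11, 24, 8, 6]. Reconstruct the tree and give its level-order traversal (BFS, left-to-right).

Inorder:   [4, 6, 8, 11, 24]
Postorder: [4, 11, 24, 8, 6]
Algorithm: postorder visits root last, so walk postorder right-to-left;
each value is the root of the current inorder slice — split it at that
value, recurse on the right subtree first, then the left.
Recursive splits:
  root=6; inorder splits into left=[4], right=[8, 11, 24]
  root=8; inorder splits into left=[], right=[11, 24]
  root=24; inorder splits into left=[11], right=[]
  root=11; inorder splits into left=[], right=[]
  root=4; inorder splits into left=[], right=[]
Reconstructed level-order: [6, 4, 8, 24, 11]


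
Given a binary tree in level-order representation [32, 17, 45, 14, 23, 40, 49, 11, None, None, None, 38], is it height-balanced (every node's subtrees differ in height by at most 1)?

Tree (level-order array): [32, 17, 45, 14, 23, 40, 49, 11, None, None, None, 38]
Definition: a tree is height-balanced if, at every node, |h(left) - h(right)| <= 1 (empty subtree has height -1).
Bottom-up per-node check:
  node 11: h_left=-1, h_right=-1, diff=0 [OK], height=0
  node 14: h_left=0, h_right=-1, diff=1 [OK], height=1
  node 23: h_left=-1, h_right=-1, diff=0 [OK], height=0
  node 17: h_left=1, h_right=0, diff=1 [OK], height=2
  node 38: h_left=-1, h_right=-1, diff=0 [OK], height=0
  node 40: h_left=0, h_right=-1, diff=1 [OK], height=1
  node 49: h_left=-1, h_right=-1, diff=0 [OK], height=0
  node 45: h_left=1, h_right=0, diff=1 [OK], height=2
  node 32: h_left=2, h_right=2, diff=0 [OK], height=3
All nodes satisfy the balance condition.
Result: Balanced


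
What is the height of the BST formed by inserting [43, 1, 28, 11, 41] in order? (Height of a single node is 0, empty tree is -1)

Insertion order: [43, 1, 28, 11, 41]
Tree (level-order array): [43, 1, None, None, 28, 11, 41]
Compute height bottom-up (empty subtree = -1):
  height(11) = 1 + max(-1, -1) = 0
  height(41) = 1 + max(-1, -1) = 0
  height(28) = 1 + max(0, 0) = 1
  height(1) = 1 + max(-1, 1) = 2
  height(43) = 1 + max(2, -1) = 3
Height = 3


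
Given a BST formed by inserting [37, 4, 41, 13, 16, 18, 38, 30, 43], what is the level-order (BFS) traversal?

Tree insertion order: [37, 4, 41, 13, 16, 18, 38, 30, 43]
Tree (level-order array): [37, 4, 41, None, 13, 38, 43, None, 16, None, None, None, None, None, 18, None, 30]
BFS from the root, enqueuing left then right child of each popped node:
  queue [37] -> pop 37, enqueue [4, 41], visited so far: [37]
  queue [4, 41] -> pop 4, enqueue [13], visited so far: [37, 4]
  queue [41, 13] -> pop 41, enqueue [38, 43], visited so far: [37, 4, 41]
  queue [13, 38, 43] -> pop 13, enqueue [16], visited so far: [37, 4, 41, 13]
  queue [38, 43, 16] -> pop 38, enqueue [none], visited so far: [37, 4, 41, 13, 38]
  queue [43, 16] -> pop 43, enqueue [none], visited so far: [37, 4, 41, 13, 38, 43]
  queue [16] -> pop 16, enqueue [18], visited so far: [37, 4, 41, 13, 38, 43, 16]
  queue [18] -> pop 18, enqueue [30], visited so far: [37, 4, 41, 13, 38, 43, 16, 18]
  queue [30] -> pop 30, enqueue [none], visited so far: [37, 4, 41, 13, 38, 43, 16, 18, 30]
Result: [37, 4, 41, 13, 38, 43, 16, 18, 30]


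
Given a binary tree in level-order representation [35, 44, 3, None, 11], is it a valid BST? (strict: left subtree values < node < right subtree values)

Level-order array: [35, 44, 3, None, 11]
Validate using subtree bounds (lo, hi): at each node, require lo < value < hi,
then recurse left with hi=value and right with lo=value.
Preorder trace (stopping at first violation):
  at node 35 with bounds (-inf, +inf): OK
  at node 44 with bounds (-inf, 35): VIOLATION
Node 44 violates its bound: not (-inf < 44 < 35).
Result: Not a valid BST


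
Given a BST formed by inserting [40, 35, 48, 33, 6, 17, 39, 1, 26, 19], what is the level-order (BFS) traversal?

Tree insertion order: [40, 35, 48, 33, 6, 17, 39, 1, 26, 19]
Tree (level-order array): [40, 35, 48, 33, 39, None, None, 6, None, None, None, 1, 17, None, None, None, 26, 19]
BFS from the root, enqueuing left then right child of each popped node:
  queue [40] -> pop 40, enqueue [35, 48], visited so far: [40]
  queue [35, 48] -> pop 35, enqueue [33, 39], visited so far: [40, 35]
  queue [48, 33, 39] -> pop 48, enqueue [none], visited so far: [40, 35, 48]
  queue [33, 39] -> pop 33, enqueue [6], visited so far: [40, 35, 48, 33]
  queue [39, 6] -> pop 39, enqueue [none], visited so far: [40, 35, 48, 33, 39]
  queue [6] -> pop 6, enqueue [1, 17], visited so far: [40, 35, 48, 33, 39, 6]
  queue [1, 17] -> pop 1, enqueue [none], visited so far: [40, 35, 48, 33, 39, 6, 1]
  queue [17] -> pop 17, enqueue [26], visited so far: [40, 35, 48, 33, 39, 6, 1, 17]
  queue [26] -> pop 26, enqueue [19], visited so far: [40, 35, 48, 33, 39, 6, 1, 17, 26]
  queue [19] -> pop 19, enqueue [none], visited so far: [40, 35, 48, 33, 39, 6, 1, 17, 26, 19]
Result: [40, 35, 48, 33, 39, 6, 1, 17, 26, 19]


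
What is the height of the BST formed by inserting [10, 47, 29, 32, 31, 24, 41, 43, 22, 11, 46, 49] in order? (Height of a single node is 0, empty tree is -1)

Insertion order: [10, 47, 29, 32, 31, 24, 41, 43, 22, 11, 46, 49]
Tree (level-order array): [10, None, 47, 29, 49, 24, 32, None, None, 22, None, 31, 41, 11, None, None, None, None, 43, None, None, None, 46]
Compute height bottom-up (empty subtree = -1):
  height(11) = 1 + max(-1, -1) = 0
  height(22) = 1 + max(0, -1) = 1
  height(24) = 1 + max(1, -1) = 2
  height(31) = 1 + max(-1, -1) = 0
  height(46) = 1 + max(-1, -1) = 0
  height(43) = 1 + max(-1, 0) = 1
  height(41) = 1 + max(-1, 1) = 2
  height(32) = 1 + max(0, 2) = 3
  height(29) = 1 + max(2, 3) = 4
  height(49) = 1 + max(-1, -1) = 0
  height(47) = 1 + max(4, 0) = 5
  height(10) = 1 + max(-1, 5) = 6
Height = 6


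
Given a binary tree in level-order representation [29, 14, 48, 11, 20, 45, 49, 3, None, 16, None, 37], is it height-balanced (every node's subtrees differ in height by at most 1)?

Tree (level-order array): [29, 14, 48, 11, 20, 45, 49, 3, None, 16, None, 37]
Definition: a tree is height-balanced if, at every node, |h(left) - h(right)| <= 1 (empty subtree has height -1).
Bottom-up per-node check:
  node 3: h_left=-1, h_right=-1, diff=0 [OK], height=0
  node 11: h_left=0, h_right=-1, diff=1 [OK], height=1
  node 16: h_left=-1, h_right=-1, diff=0 [OK], height=0
  node 20: h_left=0, h_right=-1, diff=1 [OK], height=1
  node 14: h_left=1, h_right=1, diff=0 [OK], height=2
  node 37: h_left=-1, h_right=-1, diff=0 [OK], height=0
  node 45: h_left=0, h_right=-1, diff=1 [OK], height=1
  node 49: h_left=-1, h_right=-1, diff=0 [OK], height=0
  node 48: h_left=1, h_right=0, diff=1 [OK], height=2
  node 29: h_left=2, h_right=2, diff=0 [OK], height=3
All nodes satisfy the balance condition.
Result: Balanced


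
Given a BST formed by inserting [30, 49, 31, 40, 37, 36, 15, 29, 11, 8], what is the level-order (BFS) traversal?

Tree insertion order: [30, 49, 31, 40, 37, 36, 15, 29, 11, 8]
Tree (level-order array): [30, 15, 49, 11, 29, 31, None, 8, None, None, None, None, 40, None, None, 37, None, 36]
BFS from the root, enqueuing left then right child of each popped node:
  queue [30] -> pop 30, enqueue [15, 49], visited so far: [30]
  queue [15, 49] -> pop 15, enqueue [11, 29], visited so far: [30, 15]
  queue [49, 11, 29] -> pop 49, enqueue [31], visited so far: [30, 15, 49]
  queue [11, 29, 31] -> pop 11, enqueue [8], visited so far: [30, 15, 49, 11]
  queue [29, 31, 8] -> pop 29, enqueue [none], visited so far: [30, 15, 49, 11, 29]
  queue [31, 8] -> pop 31, enqueue [40], visited so far: [30, 15, 49, 11, 29, 31]
  queue [8, 40] -> pop 8, enqueue [none], visited so far: [30, 15, 49, 11, 29, 31, 8]
  queue [40] -> pop 40, enqueue [37], visited so far: [30, 15, 49, 11, 29, 31, 8, 40]
  queue [37] -> pop 37, enqueue [36], visited so far: [30, 15, 49, 11, 29, 31, 8, 40, 37]
  queue [36] -> pop 36, enqueue [none], visited so far: [30, 15, 49, 11, 29, 31, 8, 40, 37, 36]
Result: [30, 15, 49, 11, 29, 31, 8, 40, 37, 36]


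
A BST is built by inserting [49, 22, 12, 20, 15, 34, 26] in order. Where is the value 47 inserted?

Starting tree (level order): [49, 22, None, 12, 34, None, 20, 26, None, 15]
Insertion path: 49 -> 22 -> 34
Result: insert 47 as right child of 34
Final tree (level order): [49, 22, None, 12, 34, None, 20, 26, 47, 15]


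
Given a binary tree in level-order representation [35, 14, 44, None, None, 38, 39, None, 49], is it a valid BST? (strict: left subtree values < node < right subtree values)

Level-order array: [35, 14, 44, None, None, 38, 39, None, 49]
Validate using subtree bounds (lo, hi): at each node, require lo < value < hi,
then recurse left with hi=value and right with lo=value.
Preorder trace (stopping at first violation):
  at node 35 with bounds (-inf, +inf): OK
  at node 14 with bounds (-inf, 35): OK
  at node 44 with bounds (35, +inf): OK
  at node 38 with bounds (35, 44): OK
  at node 49 with bounds (38, 44): VIOLATION
Node 49 violates its bound: not (38 < 49 < 44).
Result: Not a valid BST


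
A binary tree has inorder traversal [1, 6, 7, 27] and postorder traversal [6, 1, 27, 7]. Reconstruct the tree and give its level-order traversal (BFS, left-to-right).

Inorder:   [1, 6, 7, 27]
Postorder: [6, 1, 27, 7]
Algorithm: postorder visits root last, so walk postorder right-to-left;
each value is the root of the current inorder slice — split it at that
value, recurse on the right subtree first, then the left.
Recursive splits:
  root=7; inorder splits into left=[1, 6], right=[27]
  root=27; inorder splits into left=[], right=[]
  root=1; inorder splits into left=[], right=[6]
  root=6; inorder splits into left=[], right=[]
Reconstructed level-order: [7, 1, 27, 6]


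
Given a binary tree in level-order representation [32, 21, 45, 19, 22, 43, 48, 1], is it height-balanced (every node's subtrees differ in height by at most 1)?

Tree (level-order array): [32, 21, 45, 19, 22, 43, 48, 1]
Definition: a tree is height-balanced if, at every node, |h(left) - h(right)| <= 1 (empty subtree has height -1).
Bottom-up per-node check:
  node 1: h_left=-1, h_right=-1, diff=0 [OK], height=0
  node 19: h_left=0, h_right=-1, diff=1 [OK], height=1
  node 22: h_left=-1, h_right=-1, diff=0 [OK], height=0
  node 21: h_left=1, h_right=0, diff=1 [OK], height=2
  node 43: h_left=-1, h_right=-1, diff=0 [OK], height=0
  node 48: h_left=-1, h_right=-1, diff=0 [OK], height=0
  node 45: h_left=0, h_right=0, diff=0 [OK], height=1
  node 32: h_left=2, h_right=1, diff=1 [OK], height=3
All nodes satisfy the balance condition.
Result: Balanced


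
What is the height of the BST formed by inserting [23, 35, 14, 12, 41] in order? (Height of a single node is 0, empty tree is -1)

Insertion order: [23, 35, 14, 12, 41]
Tree (level-order array): [23, 14, 35, 12, None, None, 41]
Compute height bottom-up (empty subtree = -1):
  height(12) = 1 + max(-1, -1) = 0
  height(14) = 1 + max(0, -1) = 1
  height(41) = 1 + max(-1, -1) = 0
  height(35) = 1 + max(-1, 0) = 1
  height(23) = 1 + max(1, 1) = 2
Height = 2


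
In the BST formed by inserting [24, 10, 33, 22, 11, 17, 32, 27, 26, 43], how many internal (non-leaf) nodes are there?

Tree built from: [24, 10, 33, 22, 11, 17, 32, 27, 26, 43]
Tree (level-order array): [24, 10, 33, None, 22, 32, 43, 11, None, 27, None, None, None, None, 17, 26]
Rule: An internal node has at least one child.
Per-node child counts:
  node 24: 2 child(ren)
  node 10: 1 child(ren)
  node 22: 1 child(ren)
  node 11: 1 child(ren)
  node 17: 0 child(ren)
  node 33: 2 child(ren)
  node 32: 1 child(ren)
  node 27: 1 child(ren)
  node 26: 0 child(ren)
  node 43: 0 child(ren)
Matching nodes: [24, 10, 22, 11, 33, 32, 27]
Count of internal (non-leaf) nodes: 7


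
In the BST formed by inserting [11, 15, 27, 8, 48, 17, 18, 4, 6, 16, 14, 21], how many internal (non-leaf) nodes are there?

Tree built from: [11, 15, 27, 8, 48, 17, 18, 4, 6, 16, 14, 21]
Tree (level-order array): [11, 8, 15, 4, None, 14, 27, None, 6, None, None, 17, 48, None, None, 16, 18, None, None, None, None, None, 21]
Rule: An internal node has at least one child.
Per-node child counts:
  node 11: 2 child(ren)
  node 8: 1 child(ren)
  node 4: 1 child(ren)
  node 6: 0 child(ren)
  node 15: 2 child(ren)
  node 14: 0 child(ren)
  node 27: 2 child(ren)
  node 17: 2 child(ren)
  node 16: 0 child(ren)
  node 18: 1 child(ren)
  node 21: 0 child(ren)
  node 48: 0 child(ren)
Matching nodes: [11, 8, 4, 15, 27, 17, 18]
Count of internal (non-leaf) nodes: 7


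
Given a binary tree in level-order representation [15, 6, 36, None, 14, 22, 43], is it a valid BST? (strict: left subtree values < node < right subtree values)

Level-order array: [15, 6, 36, None, 14, 22, 43]
Validate using subtree bounds (lo, hi): at each node, require lo < value < hi,
then recurse left with hi=value and right with lo=value.
Preorder trace (stopping at first violation):
  at node 15 with bounds (-inf, +inf): OK
  at node 6 with bounds (-inf, 15): OK
  at node 14 with bounds (6, 15): OK
  at node 36 with bounds (15, +inf): OK
  at node 22 with bounds (15, 36): OK
  at node 43 with bounds (36, +inf): OK
No violation found at any node.
Result: Valid BST


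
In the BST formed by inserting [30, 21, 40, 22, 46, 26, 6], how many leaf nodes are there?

Tree built from: [30, 21, 40, 22, 46, 26, 6]
Tree (level-order array): [30, 21, 40, 6, 22, None, 46, None, None, None, 26]
Rule: A leaf has 0 children.
Per-node child counts:
  node 30: 2 child(ren)
  node 21: 2 child(ren)
  node 6: 0 child(ren)
  node 22: 1 child(ren)
  node 26: 0 child(ren)
  node 40: 1 child(ren)
  node 46: 0 child(ren)
Matching nodes: [6, 26, 46]
Count of leaf nodes: 3


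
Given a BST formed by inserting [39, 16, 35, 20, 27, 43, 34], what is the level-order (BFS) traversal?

Tree insertion order: [39, 16, 35, 20, 27, 43, 34]
Tree (level-order array): [39, 16, 43, None, 35, None, None, 20, None, None, 27, None, 34]
BFS from the root, enqueuing left then right child of each popped node:
  queue [39] -> pop 39, enqueue [16, 43], visited so far: [39]
  queue [16, 43] -> pop 16, enqueue [35], visited so far: [39, 16]
  queue [43, 35] -> pop 43, enqueue [none], visited so far: [39, 16, 43]
  queue [35] -> pop 35, enqueue [20], visited so far: [39, 16, 43, 35]
  queue [20] -> pop 20, enqueue [27], visited so far: [39, 16, 43, 35, 20]
  queue [27] -> pop 27, enqueue [34], visited so far: [39, 16, 43, 35, 20, 27]
  queue [34] -> pop 34, enqueue [none], visited so far: [39, 16, 43, 35, 20, 27, 34]
Result: [39, 16, 43, 35, 20, 27, 34]


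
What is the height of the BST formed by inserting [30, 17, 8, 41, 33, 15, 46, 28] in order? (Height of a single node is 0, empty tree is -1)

Insertion order: [30, 17, 8, 41, 33, 15, 46, 28]
Tree (level-order array): [30, 17, 41, 8, 28, 33, 46, None, 15]
Compute height bottom-up (empty subtree = -1):
  height(15) = 1 + max(-1, -1) = 0
  height(8) = 1 + max(-1, 0) = 1
  height(28) = 1 + max(-1, -1) = 0
  height(17) = 1 + max(1, 0) = 2
  height(33) = 1 + max(-1, -1) = 0
  height(46) = 1 + max(-1, -1) = 0
  height(41) = 1 + max(0, 0) = 1
  height(30) = 1 + max(2, 1) = 3
Height = 3


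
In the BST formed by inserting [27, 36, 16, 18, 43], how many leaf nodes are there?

Tree built from: [27, 36, 16, 18, 43]
Tree (level-order array): [27, 16, 36, None, 18, None, 43]
Rule: A leaf has 0 children.
Per-node child counts:
  node 27: 2 child(ren)
  node 16: 1 child(ren)
  node 18: 0 child(ren)
  node 36: 1 child(ren)
  node 43: 0 child(ren)
Matching nodes: [18, 43]
Count of leaf nodes: 2


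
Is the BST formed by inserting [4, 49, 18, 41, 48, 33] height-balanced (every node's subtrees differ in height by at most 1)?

Tree (level-order array): [4, None, 49, 18, None, None, 41, 33, 48]
Definition: a tree is height-balanced if, at every node, |h(left) - h(right)| <= 1 (empty subtree has height -1).
Bottom-up per-node check:
  node 33: h_left=-1, h_right=-1, diff=0 [OK], height=0
  node 48: h_left=-1, h_right=-1, diff=0 [OK], height=0
  node 41: h_left=0, h_right=0, diff=0 [OK], height=1
  node 18: h_left=-1, h_right=1, diff=2 [FAIL (|-1-1|=2 > 1)], height=2
  node 49: h_left=2, h_right=-1, diff=3 [FAIL (|2--1|=3 > 1)], height=3
  node 4: h_left=-1, h_right=3, diff=4 [FAIL (|-1-3|=4 > 1)], height=4
Node 18 violates the condition: |-1 - 1| = 2 > 1.
Result: Not balanced


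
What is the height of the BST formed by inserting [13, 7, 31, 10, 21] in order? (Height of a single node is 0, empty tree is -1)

Insertion order: [13, 7, 31, 10, 21]
Tree (level-order array): [13, 7, 31, None, 10, 21]
Compute height bottom-up (empty subtree = -1):
  height(10) = 1 + max(-1, -1) = 0
  height(7) = 1 + max(-1, 0) = 1
  height(21) = 1 + max(-1, -1) = 0
  height(31) = 1 + max(0, -1) = 1
  height(13) = 1 + max(1, 1) = 2
Height = 2


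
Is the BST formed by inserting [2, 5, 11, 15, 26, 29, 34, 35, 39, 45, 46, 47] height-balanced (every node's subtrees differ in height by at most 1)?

Tree (level-order array): [2, None, 5, None, 11, None, 15, None, 26, None, 29, None, 34, None, 35, None, 39, None, 45, None, 46, None, 47]
Definition: a tree is height-balanced if, at every node, |h(left) - h(right)| <= 1 (empty subtree has height -1).
Bottom-up per-node check:
  node 47: h_left=-1, h_right=-1, diff=0 [OK], height=0
  node 46: h_left=-1, h_right=0, diff=1 [OK], height=1
  node 45: h_left=-1, h_right=1, diff=2 [FAIL (|-1-1|=2 > 1)], height=2
  node 39: h_left=-1, h_right=2, diff=3 [FAIL (|-1-2|=3 > 1)], height=3
  node 35: h_left=-1, h_right=3, diff=4 [FAIL (|-1-3|=4 > 1)], height=4
  node 34: h_left=-1, h_right=4, diff=5 [FAIL (|-1-4|=5 > 1)], height=5
  node 29: h_left=-1, h_right=5, diff=6 [FAIL (|-1-5|=6 > 1)], height=6
  node 26: h_left=-1, h_right=6, diff=7 [FAIL (|-1-6|=7 > 1)], height=7
  node 15: h_left=-1, h_right=7, diff=8 [FAIL (|-1-7|=8 > 1)], height=8
  node 11: h_left=-1, h_right=8, diff=9 [FAIL (|-1-8|=9 > 1)], height=9
  node 5: h_left=-1, h_right=9, diff=10 [FAIL (|-1-9|=10 > 1)], height=10
  node 2: h_left=-1, h_right=10, diff=11 [FAIL (|-1-10|=11 > 1)], height=11
Node 45 violates the condition: |-1 - 1| = 2 > 1.
Result: Not balanced


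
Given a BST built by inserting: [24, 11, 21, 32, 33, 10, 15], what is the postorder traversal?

Tree insertion order: [24, 11, 21, 32, 33, 10, 15]
Tree (level-order array): [24, 11, 32, 10, 21, None, 33, None, None, 15]
Postorder traversal: [10, 15, 21, 11, 33, 32, 24]


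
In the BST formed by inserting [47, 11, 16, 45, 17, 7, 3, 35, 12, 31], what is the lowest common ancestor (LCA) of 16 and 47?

Tree insertion order: [47, 11, 16, 45, 17, 7, 3, 35, 12, 31]
Tree (level-order array): [47, 11, None, 7, 16, 3, None, 12, 45, None, None, None, None, 17, None, None, 35, 31]
In a BST, the LCA of p=16, q=47 is the first node v on the
root-to-leaf path with p <= v <= q (go left if both < v, right if both > v).
Walk from root:
  at 47: 16 <= 47 <= 47, this is the LCA
LCA = 47


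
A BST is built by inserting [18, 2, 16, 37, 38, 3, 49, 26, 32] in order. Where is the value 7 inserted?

Starting tree (level order): [18, 2, 37, None, 16, 26, 38, 3, None, None, 32, None, 49]
Insertion path: 18 -> 2 -> 16 -> 3
Result: insert 7 as right child of 3
Final tree (level order): [18, 2, 37, None, 16, 26, 38, 3, None, None, 32, None, 49, None, 7]


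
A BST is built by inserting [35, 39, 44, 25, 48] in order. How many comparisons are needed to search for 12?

Search path for 12: 35 -> 25
Found: False
Comparisons: 2


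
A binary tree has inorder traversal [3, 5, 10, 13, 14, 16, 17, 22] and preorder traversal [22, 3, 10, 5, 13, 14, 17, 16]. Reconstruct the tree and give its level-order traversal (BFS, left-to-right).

Inorder:  [3, 5, 10, 13, 14, 16, 17, 22]
Preorder: [22, 3, 10, 5, 13, 14, 17, 16]
Algorithm: preorder visits root first, so consume preorder in order;
for each root, split the current inorder slice at that value into
left-subtree inorder and right-subtree inorder, then recurse.
Recursive splits:
  root=22; inorder splits into left=[3, 5, 10, 13, 14, 16, 17], right=[]
  root=3; inorder splits into left=[], right=[5, 10, 13, 14, 16, 17]
  root=10; inorder splits into left=[5], right=[13, 14, 16, 17]
  root=5; inorder splits into left=[], right=[]
  root=13; inorder splits into left=[], right=[14, 16, 17]
  root=14; inorder splits into left=[], right=[16, 17]
  root=17; inorder splits into left=[16], right=[]
  root=16; inorder splits into left=[], right=[]
Reconstructed level-order: [22, 3, 10, 5, 13, 14, 17, 16]


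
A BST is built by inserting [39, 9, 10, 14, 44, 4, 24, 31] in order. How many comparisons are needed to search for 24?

Search path for 24: 39 -> 9 -> 10 -> 14 -> 24
Found: True
Comparisons: 5


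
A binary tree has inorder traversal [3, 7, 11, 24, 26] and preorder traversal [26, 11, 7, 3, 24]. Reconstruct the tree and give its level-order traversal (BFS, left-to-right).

Inorder:  [3, 7, 11, 24, 26]
Preorder: [26, 11, 7, 3, 24]
Algorithm: preorder visits root first, so consume preorder in order;
for each root, split the current inorder slice at that value into
left-subtree inorder and right-subtree inorder, then recurse.
Recursive splits:
  root=26; inorder splits into left=[3, 7, 11, 24], right=[]
  root=11; inorder splits into left=[3, 7], right=[24]
  root=7; inorder splits into left=[3], right=[]
  root=3; inorder splits into left=[], right=[]
  root=24; inorder splits into left=[], right=[]
Reconstructed level-order: [26, 11, 7, 24, 3]


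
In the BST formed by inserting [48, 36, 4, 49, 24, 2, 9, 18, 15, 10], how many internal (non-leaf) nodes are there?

Tree built from: [48, 36, 4, 49, 24, 2, 9, 18, 15, 10]
Tree (level-order array): [48, 36, 49, 4, None, None, None, 2, 24, None, None, 9, None, None, 18, 15, None, 10]
Rule: An internal node has at least one child.
Per-node child counts:
  node 48: 2 child(ren)
  node 36: 1 child(ren)
  node 4: 2 child(ren)
  node 2: 0 child(ren)
  node 24: 1 child(ren)
  node 9: 1 child(ren)
  node 18: 1 child(ren)
  node 15: 1 child(ren)
  node 10: 0 child(ren)
  node 49: 0 child(ren)
Matching nodes: [48, 36, 4, 24, 9, 18, 15]
Count of internal (non-leaf) nodes: 7


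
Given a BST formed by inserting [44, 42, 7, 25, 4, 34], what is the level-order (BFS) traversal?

Tree insertion order: [44, 42, 7, 25, 4, 34]
Tree (level-order array): [44, 42, None, 7, None, 4, 25, None, None, None, 34]
BFS from the root, enqueuing left then right child of each popped node:
  queue [44] -> pop 44, enqueue [42], visited so far: [44]
  queue [42] -> pop 42, enqueue [7], visited so far: [44, 42]
  queue [7] -> pop 7, enqueue [4, 25], visited so far: [44, 42, 7]
  queue [4, 25] -> pop 4, enqueue [none], visited so far: [44, 42, 7, 4]
  queue [25] -> pop 25, enqueue [34], visited so far: [44, 42, 7, 4, 25]
  queue [34] -> pop 34, enqueue [none], visited so far: [44, 42, 7, 4, 25, 34]
Result: [44, 42, 7, 4, 25, 34]


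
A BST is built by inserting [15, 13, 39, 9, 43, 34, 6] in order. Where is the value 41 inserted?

Starting tree (level order): [15, 13, 39, 9, None, 34, 43, 6]
Insertion path: 15 -> 39 -> 43
Result: insert 41 as left child of 43
Final tree (level order): [15, 13, 39, 9, None, 34, 43, 6, None, None, None, 41]


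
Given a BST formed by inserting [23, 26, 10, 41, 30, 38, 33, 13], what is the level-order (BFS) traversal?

Tree insertion order: [23, 26, 10, 41, 30, 38, 33, 13]
Tree (level-order array): [23, 10, 26, None, 13, None, 41, None, None, 30, None, None, 38, 33]
BFS from the root, enqueuing left then right child of each popped node:
  queue [23] -> pop 23, enqueue [10, 26], visited so far: [23]
  queue [10, 26] -> pop 10, enqueue [13], visited so far: [23, 10]
  queue [26, 13] -> pop 26, enqueue [41], visited so far: [23, 10, 26]
  queue [13, 41] -> pop 13, enqueue [none], visited so far: [23, 10, 26, 13]
  queue [41] -> pop 41, enqueue [30], visited so far: [23, 10, 26, 13, 41]
  queue [30] -> pop 30, enqueue [38], visited so far: [23, 10, 26, 13, 41, 30]
  queue [38] -> pop 38, enqueue [33], visited so far: [23, 10, 26, 13, 41, 30, 38]
  queue [33] -> pop 33, enqueue [none], visited so far: [23, 10, 26, 13, 41, 30, 38, 33]
Result: [23, 10, 26, 13, 41, 30, 38, 33]


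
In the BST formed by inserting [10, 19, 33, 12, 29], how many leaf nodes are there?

Tree built from: [10, 19, 33, 12, 29]
Tree (level-order array): [10, None, 19, 12, 33, None, None, 29]
Rule: A leaf has 0 children.
Per-node child counts:
  node 10: 1 child(ren)
  node 19: 2 child(ren)
  node 12: 0 child(ren)
  node 33: 1 child(ren)
  node 29: 0 child(ren)
Matching nodes: [12, 29]
Count of leaf nodes: 2


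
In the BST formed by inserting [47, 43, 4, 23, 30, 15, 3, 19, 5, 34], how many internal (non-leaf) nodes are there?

Tree built from: [47, 43, 4, 23, 30, 15, 3, 19, 5, 34]
Tree (level-order array): [47, 43, None, 4, None, 3, 23, None, None, 15, 30, 5, 19, None, 34]
Rule: An internal node has at least one child.
Per-node child counts:
  node 47: 1 child(ren)
  node 43: 1 child(ren)
  node 4: 2 child(ren)
  node 3: 0 child(ren)
  node 23: 2 child(ren)
  node 15: 2 child(ren)
  node 5: 0 child(ren)
  node 19: 0 child(ren)
  node 30: 1 child(ren)
  node 34: 0 child(ren)
Matching nodes: [47, 43, 4, 23, 15, 30]
Count of internal (non-leaf) nodes: 6


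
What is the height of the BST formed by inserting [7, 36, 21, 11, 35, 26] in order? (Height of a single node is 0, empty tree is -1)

Insertion order: [7, 36, 21, 11, 35, 26]
Tree (level-order array): [7, None, 36, 21, None, 11, 35, None, None, 26]
Compute height bottom-up (empty subtree = -1):
  height(11) = 1 + max(-1, -1) = 0
  height(26) = 1 + max(-1, -1) = 0
  height(35) = 1 + max(0, -1) = 1
  height(21) = 1 + max(0, 1) = 2
  height(36) = 1 + max(2, -1) = 3
  height(7) = 1 + max(-1, 3) = 4
Height = 4


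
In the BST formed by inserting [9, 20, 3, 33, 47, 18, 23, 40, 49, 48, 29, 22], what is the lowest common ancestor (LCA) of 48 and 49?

Tree insertion order: [9, 20, 3, 33, 47, 18, 23, 40, 49, 48, 29, 22]
Tree (level-order array): [9, 3, 20, None, None, 18, 33, None, None, 23, 47, 22, 29, 40, 49, None, None, None, None, None, None, 48]
In a BST, the LCA of p=48, q=49 is the first node v on the
root-to-leaf path with p <= v <= q (go left if both < v, right if both > v).
Walk from root:
  at 9: both 48 and 49 > 9, go right
  at 20: both 48 and 49 > 20, go right
  at 33: both 48 and 49 > 33, go right
  at 47: both 48 and 49 > 47, go right
  at 49: 48 <= 49 <= 49, this is the LCA
LCA = 49


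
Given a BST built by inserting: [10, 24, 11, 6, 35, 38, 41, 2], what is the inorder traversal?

Tree insertion order: [10, 24, 11, 6, 35, 38, 41, 2]
Tree (level-order array): [10, 6, 24, 2, None, 11, 35, None, None, None, None, None, 38, None, 41]
Inorder traversal: [2, 6, 10, 11, 24, 35, 38, 41]


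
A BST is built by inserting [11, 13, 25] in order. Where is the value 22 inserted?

Starting tree (level order): [11, None, 13, None, 25]
Insertion path: 11 -> 13 -> 25
Result: insert 22 as left child of 25
Final tree (level order): [11, None, 13, None, 25, 22]


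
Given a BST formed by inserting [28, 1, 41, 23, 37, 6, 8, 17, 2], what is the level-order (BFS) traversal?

Tree insertion order: [28, 1, 41, 23, 37, 6, 8, 17, 2]
Tree (level-order array): [28, 1, 41, None, 23, 37, None, 6, None, None, None, 2, 8, None, None, None, 17]
BFS from the root, enqueuing left then right child of each popped node:
  queue [28] -> pop 28, enqueue [1, 41], visited so far: [28]
  queue [1, 41] -> pop 1, enqueue [23], visited so far: [28, 1]
  queue [41, 23] -> pop 41, enqueue [37], visited so far: [28, 1, 41]
  queue [23, 37] -> pop 23, enqueue [6], visited so far: [28, 1, 41, 23]
  queue [37, 6] -> pop 37, enqueue [none], visited so far: [28, 1, 41, 23, 37]
  queue [6] -> pop 6, enqueue [2, 8], visited so far: [28, 1, 41, 23, 37, 6]
  queue [2, 8] -> pop 2, enqueue [none], visited so far: [28, 1, 41, 23, 37, 6, 2]
  queue [8] -> pop 8, enqueue [17], visited so far: [28, 1, 41, 23, 37, 6, 2, 8]
  queue [17] -> pop 17, enqueue [none], visited so far: [28, 1, 41, 23, 37, 6, 2, 8, 17]
Result: [28, 1, 41, 23, 37, 6, 2, 8, 17]


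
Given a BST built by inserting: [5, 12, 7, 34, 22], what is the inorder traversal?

Tree insertion order: [5, 12, 7, 34, 22]
Tree (level-order array): [5, None, 12, 7, 34, None, None, 22]
Inorder traversal: [5, 7, 12, 22, 34]


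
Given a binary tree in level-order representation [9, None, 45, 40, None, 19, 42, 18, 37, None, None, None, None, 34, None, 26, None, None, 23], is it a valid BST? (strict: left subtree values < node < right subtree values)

Level-order array: [9, None, 45, 40, None, 19, 42, 18, 37, None, None, None, None, 34, None, 26, None, None, 23]
Validate using subtree bounds (lo, hi): at each node, require lo < value < hi,
then recurse left with hi=value and right with lo=value.
Preorder trace (stopping at first violation):
  at node 9 with bounds (-inf, +inf): OK
  at node 45 with bounds (9, +inf): OK
  at node 40 with bounds (9, 45): OK
  at node 19 with bounds (9, 40): OK
  at node 18 with bounds (9, 19): OK
  at node 37 with bounds (19, 40): OK
  at node 34 with bounds (19, 37): OK
  at node 26 with bounds (19, 34): OK
  at node 23 with bounds (26, 34): VIOLATION
Node 23 violates its bound: not (26 < 23 < 34).
Result: Not a valid BST


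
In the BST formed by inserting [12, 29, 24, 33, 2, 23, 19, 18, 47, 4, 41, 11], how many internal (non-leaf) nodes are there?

Tree built from: [12, 29, 24, 33, 2, 23, 19, 18, 47, 4, 41, 11]
Tree (level-order array): [12, 2, 29, None, 4, 24, 33, None, 11, 23, None, None, 47, None, None, 19, None, 41, None, 18]
Rule: An internal node has at least one child.
Per-node child counts:
  node 12: 2 child(ren)
  node 2: 1 child(ren)
  node 4: 1 child(ren)
  node 11: 0 child(ren)
  node 29: 2 child(ren)
  node 24: 1 child(ren)
  node 23: 1 child(ren)
  node 19: 1 child(ren)
  node 18: 0 child(ren)
  node 33: 1 child(ren)
  node 47: 1 child(ren)
  node 41: 0 child(ren)
Matching nodes: [12, 2, 4, 29, 24, 23, 19, 33, 47]
Count of internal (non-leaf) nodes: 9


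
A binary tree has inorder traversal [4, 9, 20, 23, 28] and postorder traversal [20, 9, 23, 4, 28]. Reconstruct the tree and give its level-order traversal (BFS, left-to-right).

Inorder:   [4, 9, 20, 23, 28]
Postorder: [20, 9, 23, 4, 28]
Algorithm: postorder visits root last, so walk postorder right-to-left;
each value is the root of the current inorder slice — split it at that
value, recurse on the right subtree first, then the left.
Recursive splits:
  root=28; inorder splits into left=[4, 9, 20, 23], right=[]
  root=4; inorder splits into left=[], right=[9, 20, 23]
  root=23; inorder splits into left=[9, 20], right=[]
  root=9; inorder splits into left=[], right=[20]
  root=20; inorder splits into left=[], right=[]
Reconstructed level-order: [28, 4, 23, 9, 20]


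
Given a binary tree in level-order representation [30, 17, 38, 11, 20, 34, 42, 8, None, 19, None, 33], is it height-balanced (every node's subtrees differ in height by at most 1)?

Tree (level-order array): [30, 17, 38, 11, 20, 34, 42, 8, None, 19, None, 33]
Definition: a tree is height-balanced if, at every node, |h(left) - h(right)| <= 1 (empty subtree has height -1).
Bottom-up per-node check:
  node 8: h_left=-1, h_right=-1, diff=0 [OK], height=0
  node 11: h_left=0, h_right=-1, diff=1 [OK], height=1
  node 19: h_left=-1, h_right=-1, diff=0 [OK], height=0
  node 20: h_left=0, h_right=-1, diff=1 [OK], height=1
  node 17: h_left=1, h_right=1, diff=0 [OK], height=2
  node 33: h_left=-1, h_right=-1, diff=0 [OK], height=0
  node 34: h_left=0, h_right=-1, diff=1 [OK], height=1
  node 42: h_left=-1, h_right=-1, diff=0 [OK], height=0
  node 38: h_left=1, h_right=0, diff=1 [OK], height=2
  node 30: h_left=2, h_right=2, diff=0 [OK], height=3
All nodes satisfy the balance condition.
Result: Balanced


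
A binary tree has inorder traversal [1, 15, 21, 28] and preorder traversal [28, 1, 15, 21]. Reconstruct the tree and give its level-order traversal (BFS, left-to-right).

Inorder:  [1, 15, 21, 28]
Preorder: [28, 1, 15, 21]
Algorithm: preorder visits root first, so consume preorder in order;
for each root, split the current inorder slice at that value into
left-subtree inorder and right-subtree inorder, then recurse.
Recursive splits:
  root=28; inorder splits into left=[1, 15, 21], right=[]
  root=1; inorder splits into left=[], right=[15, 21]
  root=15; inorder splits into left=[], right=[21]
  root=21; inorder splits into left=[], right=[]
Reconstructed level-order: [28, 1, 15, 21]
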